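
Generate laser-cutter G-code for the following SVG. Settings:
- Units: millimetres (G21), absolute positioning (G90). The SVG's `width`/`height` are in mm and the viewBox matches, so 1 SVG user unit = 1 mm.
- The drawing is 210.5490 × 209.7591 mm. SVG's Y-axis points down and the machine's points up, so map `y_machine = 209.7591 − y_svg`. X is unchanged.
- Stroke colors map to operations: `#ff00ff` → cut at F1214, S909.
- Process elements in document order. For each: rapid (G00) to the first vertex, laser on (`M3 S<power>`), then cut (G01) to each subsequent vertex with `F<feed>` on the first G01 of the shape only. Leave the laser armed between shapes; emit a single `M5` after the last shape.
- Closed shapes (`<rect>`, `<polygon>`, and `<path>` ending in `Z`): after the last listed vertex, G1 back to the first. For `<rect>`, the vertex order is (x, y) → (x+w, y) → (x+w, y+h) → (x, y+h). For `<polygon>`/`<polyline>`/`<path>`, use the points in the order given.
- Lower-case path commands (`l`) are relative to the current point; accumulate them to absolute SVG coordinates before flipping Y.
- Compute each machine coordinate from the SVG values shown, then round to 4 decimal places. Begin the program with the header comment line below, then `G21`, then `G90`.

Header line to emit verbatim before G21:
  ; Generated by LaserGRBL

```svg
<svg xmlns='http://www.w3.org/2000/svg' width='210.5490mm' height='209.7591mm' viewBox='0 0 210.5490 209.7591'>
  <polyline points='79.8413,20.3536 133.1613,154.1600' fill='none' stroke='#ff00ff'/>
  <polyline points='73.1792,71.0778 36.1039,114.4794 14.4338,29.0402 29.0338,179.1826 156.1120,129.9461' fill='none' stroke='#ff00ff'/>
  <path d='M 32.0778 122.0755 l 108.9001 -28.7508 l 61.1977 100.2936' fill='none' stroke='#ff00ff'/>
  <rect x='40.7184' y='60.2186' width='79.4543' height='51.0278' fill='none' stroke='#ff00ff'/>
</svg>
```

1 u = 1 mm; y_m = 209.7591 − y.

[1] `<polyline>` line segment, #ff00ff→cut S909 F1214: (79.8413,189.4055) → (133.1613,55.5991)

[2] `<polyline>` open polyline, #ff00ff→cut S909 F1214: (73.1792,138.6813) → (36.1039,95.2797) → (14.4338,180.7189) → (29.0338,30.5765) → (156.1120,79.8130)

[3] `<path>` open polyline, #ff00ff→cut S909 F1214: (32.0778,87.6836) → (140.9779,116.4344) → (202.1756,16.1408)

[4] `<rect>` rectangle, #ff00ff→cut S909 F1214: (40.7184,149.5405) → (120.1727,149.5405) → (120.1727,98.5127) → (40.7184,98.5127) → (40.7184,149.5405) (closed)

; Generated by LaserGRBL
G21
G90
G00 X79.8413 Y189.4055
M3 S909
G01 X133.1613 Y55.5991 F1214
G00 X73.1792 Y138.6813
M3 S909
G01 X36.1039 Y95.2797 F1214
G01 X14.4338 Y180.7189
G01 X29.0338 Y30.5765
G01 X156.1120 Y79.8130
G00 X32.0778 Y87.6836
M3 S909
G01 X140.9779 Y116.4344 F1214
G01 X202.1756 Y16.1408
G00 X40.7184 Y149.5405
M3 S909
G01 X120.1727 Y149.5405 F1214
G01 X120.1727 Y98.5127
G01 X40.7184 Y98.5127
G01 X40.7184 Y149.5405
M5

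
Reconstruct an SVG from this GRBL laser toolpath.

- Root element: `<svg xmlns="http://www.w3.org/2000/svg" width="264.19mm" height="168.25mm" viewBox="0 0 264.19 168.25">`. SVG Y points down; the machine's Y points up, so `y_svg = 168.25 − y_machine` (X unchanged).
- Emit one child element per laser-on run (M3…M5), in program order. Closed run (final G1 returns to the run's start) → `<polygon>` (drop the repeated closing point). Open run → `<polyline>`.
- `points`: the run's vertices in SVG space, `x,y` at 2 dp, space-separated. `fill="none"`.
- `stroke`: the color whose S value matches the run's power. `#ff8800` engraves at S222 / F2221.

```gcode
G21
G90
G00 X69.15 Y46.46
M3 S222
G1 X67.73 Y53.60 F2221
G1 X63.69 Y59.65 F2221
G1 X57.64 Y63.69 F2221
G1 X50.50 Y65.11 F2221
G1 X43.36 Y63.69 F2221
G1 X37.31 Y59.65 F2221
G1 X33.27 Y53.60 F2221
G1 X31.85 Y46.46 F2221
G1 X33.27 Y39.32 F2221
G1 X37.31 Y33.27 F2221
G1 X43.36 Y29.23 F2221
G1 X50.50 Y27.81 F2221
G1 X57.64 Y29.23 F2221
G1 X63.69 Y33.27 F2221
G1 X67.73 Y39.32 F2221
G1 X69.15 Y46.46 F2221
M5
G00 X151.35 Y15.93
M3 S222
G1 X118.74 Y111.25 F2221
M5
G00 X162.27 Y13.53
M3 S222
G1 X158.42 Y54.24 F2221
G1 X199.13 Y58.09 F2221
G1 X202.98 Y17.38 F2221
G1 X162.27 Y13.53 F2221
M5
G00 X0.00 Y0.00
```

<svg xmlns="http://www.w3.org/2000/svg" width="264.19mm" height="168.25mm" viewBox="0 0 264.19 168.25">
  <polygon points="69.15,121.79 67.73,114.65 63.69,108.60 57.64,104.56 50.50,103.14 43.36,104.56 37.31,108.60 33.27,114.65 31.85,121.79 33.27,128.93 37.31,134.98 43.36,139.02 50.50,140.44 57.64,139.02 63.69,134.98 67.73,128.93" fill="none" stroke="#ff8800"/>
  <polyline points="151.35,152.32 118.74,57.00" fill="none" stroke="#ff8800"/>
  <polygon points="162.27,154.72 158.42,114.01 199.13,110.16 202.98,150.87" fill="none" stroke="#ff8800"/>
</svg>

y_svg = 168.25 − y_m. Every run uses S222, so all elements get stroke `#ff8800` (engrave).

[1] closed run; points: 69.15,121.79 67.73,114.65 63.69,108.60 57.64,104.56 50.50,103.14 43.36,104.56 37.31,108.60 33.27,114.65 31.85,121.79 33.27,128.93 37.31,134.98 43.36,139.02 50.50,140.44 57.64,139.02 63.69,134.98 67.73,128.93

[2] open run; points: 151.35,152.32 118.74,57.00

[3] closed run; points: 162.27,154.72 158.42,114.01 199.13,110.16 202.98,150.87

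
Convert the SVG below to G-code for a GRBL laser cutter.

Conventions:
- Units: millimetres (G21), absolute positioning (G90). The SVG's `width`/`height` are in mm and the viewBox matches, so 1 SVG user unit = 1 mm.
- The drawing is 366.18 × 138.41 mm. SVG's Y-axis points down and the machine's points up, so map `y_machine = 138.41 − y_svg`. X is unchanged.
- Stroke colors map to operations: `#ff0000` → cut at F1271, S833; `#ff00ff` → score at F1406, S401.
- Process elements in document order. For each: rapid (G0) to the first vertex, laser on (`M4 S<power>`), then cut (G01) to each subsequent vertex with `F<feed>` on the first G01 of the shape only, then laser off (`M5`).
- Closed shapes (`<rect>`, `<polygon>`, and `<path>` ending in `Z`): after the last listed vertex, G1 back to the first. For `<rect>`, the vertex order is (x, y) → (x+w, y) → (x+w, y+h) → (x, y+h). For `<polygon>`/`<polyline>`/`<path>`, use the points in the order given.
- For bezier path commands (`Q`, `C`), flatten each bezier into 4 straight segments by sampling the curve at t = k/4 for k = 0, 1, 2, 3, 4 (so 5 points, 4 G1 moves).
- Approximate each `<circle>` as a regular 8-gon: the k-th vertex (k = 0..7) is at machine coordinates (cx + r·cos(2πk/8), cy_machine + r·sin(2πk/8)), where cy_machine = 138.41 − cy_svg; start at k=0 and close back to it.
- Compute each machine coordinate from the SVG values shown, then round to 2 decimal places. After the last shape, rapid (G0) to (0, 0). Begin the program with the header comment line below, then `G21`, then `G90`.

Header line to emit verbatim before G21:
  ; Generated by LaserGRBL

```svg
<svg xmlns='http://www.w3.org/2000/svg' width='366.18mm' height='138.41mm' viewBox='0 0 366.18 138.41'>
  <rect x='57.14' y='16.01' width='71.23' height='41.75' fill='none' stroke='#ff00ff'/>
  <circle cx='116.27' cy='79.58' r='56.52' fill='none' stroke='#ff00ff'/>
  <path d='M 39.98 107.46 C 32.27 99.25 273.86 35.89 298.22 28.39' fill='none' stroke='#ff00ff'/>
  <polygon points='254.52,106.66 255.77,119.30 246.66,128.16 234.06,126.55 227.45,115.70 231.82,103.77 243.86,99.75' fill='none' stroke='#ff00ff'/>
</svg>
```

Since the viewBox matches the mm dimensions, user units are millimetres directly. The only transform is the Y-flip y_m = 138.41 − y_svg.

Shape 1 is a rectangle drawn with `<rect>`. Its stroke #ff00ff means score at S401, F1406. After flipping Y the toolpath is (57.14,122.40) → (128.37,122.40) → (128.37,80.65) → (57.14,80.65) → (57.14,122.40), returning to the start.

Shape 2 is a circle drawn with `<circle>`. Its stroke #ff00ff means score at S401, F1406. After flipping Y the toolpath is (172.79,58.83) → (156.24,98.80) → (116.27,115.35) → (76.30,98.80) → (59.75,58.83) → (76.30,18.86) → (116.27,2.31) → (156.24,18.86) → (172.79,58.83), returning to the start.

Shape 3 is a cubic bezier drawn with `<path>`. Its stroke #ff00ff means score at S401, F1406. After flipping Y the toolpath is (39.98,30.95) → (73.65,45.71) → (157.07,70.75) → (246.51,95.66) → (298.22,110.02).

Shape 4 is a regular polygon drawn with `<polygon>`. Its stroke #ff00ff means score at S401, F1406. After flipping Y the toolpath is (254.52,31.75) → (255.77,19.11) → (246.66,10.25) → (234.06,11.86) → (227.45,22.71) → (231.82,34.64) → (243.86,38.66) → (254.52,31.75), returning to the start.

; Generated by LaserGRBL
G21
G90
G0 X57.14 Y122.40
M4 S401
G01 X128.37 Y122.40 F1406
G01 X128.37 Y80.65
G01 X57.14 Y80.65
G01 X57.14 Y122.40
M5
G0 X172.79 Y58.83
M4 S401
G01 X156.24 Y98.80 F1406
G01 X116.27 Y115.35
G01 X76.30 Y98.80
G01 X59.75 Y58.83
G01 X76.30 Y18.86
G01 X116.27 Y2.31
G01 X156.24 Y18.86
G01 X172.79 Y58.83
M5
G0 X39.98 Y30.95
M4 S401
G01 X73.65 Y45.71 F1406
G01 X157.07 Y70.75
G01 X246.51 Y95.66
G01 X298.22 Y110.02
M5
G0 X254.52 Y31.75
M4 S401
G01 X255.77 Y19.11 F1406
G01 X246.66 Y10.25
G01 X234.06 Y11.86
G01 X227.45 Y22.71
G01 X231.82 Y34.64
G01 X243.86 Y38.66
G01 X254.52 Y31.75
M5
G0 X0.00 Y0.00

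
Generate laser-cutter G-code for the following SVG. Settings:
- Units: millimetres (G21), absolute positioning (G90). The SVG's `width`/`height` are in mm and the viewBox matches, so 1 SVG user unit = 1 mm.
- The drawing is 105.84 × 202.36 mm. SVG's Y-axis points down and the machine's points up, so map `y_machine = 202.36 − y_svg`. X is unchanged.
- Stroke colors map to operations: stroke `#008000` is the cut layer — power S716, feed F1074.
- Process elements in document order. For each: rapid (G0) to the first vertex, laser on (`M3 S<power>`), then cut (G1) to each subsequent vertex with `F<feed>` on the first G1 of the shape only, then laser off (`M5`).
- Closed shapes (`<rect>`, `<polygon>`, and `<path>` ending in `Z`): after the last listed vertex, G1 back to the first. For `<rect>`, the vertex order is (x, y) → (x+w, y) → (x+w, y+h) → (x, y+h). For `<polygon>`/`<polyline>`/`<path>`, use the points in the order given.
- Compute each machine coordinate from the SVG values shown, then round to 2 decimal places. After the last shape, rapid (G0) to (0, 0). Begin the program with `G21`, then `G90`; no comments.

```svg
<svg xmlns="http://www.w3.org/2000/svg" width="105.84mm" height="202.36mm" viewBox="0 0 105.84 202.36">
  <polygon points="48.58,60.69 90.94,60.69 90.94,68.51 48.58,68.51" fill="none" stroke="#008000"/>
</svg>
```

Since the viewBox matches the mm dimensions, user units are millimetres directly. The only transform is the Y-flip y_m = 202.36 − y_svg.

Shape 1 is a rectangle drawn with `<polygon>`. Its stroke #008000 means cut at S716, F1074. After flipping Y the toolpath is (48.58,141.67) → (90.94,141.67) → (90.94,133.85) → (48.58,133.85) → (48.58,141.67), returning to the start.

G21
G90
G0 X48.58 Y141.67
M3 S716
G1 X90.94 Y141.67 F1074
G1 X90.94 Y133.85
G1 X48.58 Y133.85
G1 X48.58 Y141.67
M5
G0 X0.00 Y0.00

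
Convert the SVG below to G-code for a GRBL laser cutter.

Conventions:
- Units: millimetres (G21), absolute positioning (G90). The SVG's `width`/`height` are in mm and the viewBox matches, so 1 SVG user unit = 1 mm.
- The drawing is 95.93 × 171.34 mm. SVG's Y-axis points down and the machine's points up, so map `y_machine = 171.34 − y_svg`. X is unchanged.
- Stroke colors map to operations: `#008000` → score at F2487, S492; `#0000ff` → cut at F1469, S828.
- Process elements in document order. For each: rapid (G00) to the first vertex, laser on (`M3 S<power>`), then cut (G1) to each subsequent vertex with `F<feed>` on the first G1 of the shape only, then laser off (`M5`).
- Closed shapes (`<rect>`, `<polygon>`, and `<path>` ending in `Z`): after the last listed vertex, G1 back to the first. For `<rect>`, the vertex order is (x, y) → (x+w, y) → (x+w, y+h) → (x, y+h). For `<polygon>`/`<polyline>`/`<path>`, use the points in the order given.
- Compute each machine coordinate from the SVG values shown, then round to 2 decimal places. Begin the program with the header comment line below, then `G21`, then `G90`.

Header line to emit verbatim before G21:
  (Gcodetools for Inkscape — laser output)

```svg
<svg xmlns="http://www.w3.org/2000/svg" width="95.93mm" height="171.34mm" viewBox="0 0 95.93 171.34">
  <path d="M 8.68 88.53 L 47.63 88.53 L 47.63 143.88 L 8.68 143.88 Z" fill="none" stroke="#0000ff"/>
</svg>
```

(Gcodetools for Inkscape — laser output)
G21
G90
G00 X8.68 Y82.81
M3 S828
G1 X47.63 Y82.81 F1469
G1 X47.63 Y27.46
G1 X8.68 Y27.46
G1 X8.68 Y82.81
M5

Since the viewBox matches the mm dimensions, user units are millimetres directly. The only transform is the Y-flip y_m = 171.34 − y_svg.

Shape 1 is a rectangle drawn with `<path>`. Its stroke #0000ff means cut at S828, F1469. After flipping Y the toolpath is (8.68,82.81) → (47.63,82.81) → (47.63,27.46) → (8.68,27.46) → (8.68,82.81), returning to the start.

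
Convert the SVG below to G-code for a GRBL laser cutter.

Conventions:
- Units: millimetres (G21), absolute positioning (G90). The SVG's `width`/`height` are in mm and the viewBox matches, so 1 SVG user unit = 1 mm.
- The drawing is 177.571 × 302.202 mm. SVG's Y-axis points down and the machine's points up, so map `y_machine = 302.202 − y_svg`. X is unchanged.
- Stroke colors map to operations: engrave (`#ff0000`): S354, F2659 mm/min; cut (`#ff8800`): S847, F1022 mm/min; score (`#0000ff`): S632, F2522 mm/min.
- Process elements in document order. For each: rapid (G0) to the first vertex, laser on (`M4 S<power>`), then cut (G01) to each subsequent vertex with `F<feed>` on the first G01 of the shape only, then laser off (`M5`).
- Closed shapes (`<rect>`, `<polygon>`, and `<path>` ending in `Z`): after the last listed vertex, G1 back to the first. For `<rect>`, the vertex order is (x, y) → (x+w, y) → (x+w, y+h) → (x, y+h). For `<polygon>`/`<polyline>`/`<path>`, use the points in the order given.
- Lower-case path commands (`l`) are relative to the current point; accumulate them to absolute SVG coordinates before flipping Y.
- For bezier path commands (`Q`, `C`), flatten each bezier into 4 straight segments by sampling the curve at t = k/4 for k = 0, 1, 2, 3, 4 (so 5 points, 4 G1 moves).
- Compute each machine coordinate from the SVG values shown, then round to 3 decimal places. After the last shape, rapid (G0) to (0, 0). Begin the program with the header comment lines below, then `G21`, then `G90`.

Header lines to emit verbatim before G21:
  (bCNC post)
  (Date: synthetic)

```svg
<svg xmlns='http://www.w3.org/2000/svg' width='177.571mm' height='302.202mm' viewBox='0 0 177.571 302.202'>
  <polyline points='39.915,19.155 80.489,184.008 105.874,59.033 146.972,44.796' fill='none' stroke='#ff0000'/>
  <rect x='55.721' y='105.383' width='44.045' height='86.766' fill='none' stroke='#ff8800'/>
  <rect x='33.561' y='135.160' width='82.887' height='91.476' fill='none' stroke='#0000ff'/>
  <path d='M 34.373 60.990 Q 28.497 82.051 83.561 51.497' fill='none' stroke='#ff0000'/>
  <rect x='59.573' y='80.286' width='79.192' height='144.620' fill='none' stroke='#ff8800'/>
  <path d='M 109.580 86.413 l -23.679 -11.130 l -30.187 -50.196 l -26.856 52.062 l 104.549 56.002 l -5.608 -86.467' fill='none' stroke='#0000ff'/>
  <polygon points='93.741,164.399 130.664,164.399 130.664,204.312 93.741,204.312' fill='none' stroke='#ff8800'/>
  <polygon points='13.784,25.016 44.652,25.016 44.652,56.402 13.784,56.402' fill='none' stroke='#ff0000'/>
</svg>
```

1 u = 1 mm; y_m = 302.202 − y.

[1] `<polyline>` open polyline, #ff0000→engrave S354 F2659: (39.915,283.047) → (80.489,118.194) → (105.874,243.169) → (146.972,257.406)

[2] `<rect>` rectangle, #ff8800→cut S847 F1022: (55.721,196.819) → (99.766,196.819) → (99.766,110.053) → (55.721,110.053) → (55.721,196.819) (closed)

[3] `<rect>` rectangle, #0000ff→score S632 F2522: (33.561,167.042) → (116.448,167.042) → (116.448,75.566) → (33.561,75.566) → (33.561,167.042) (closed)

[4] `<path>` quadratic bezier, #ff0000→engrave S354 F2659: (34.373,241.212) → (35.244,233.907) → (43.732,233.055) → (59.838,238.654) → (83.561,250.705)

[5] `<rect>` rectangle, #ff8800→cut S847 F1022: (59.573,221.916) → (138.765,221.916) → (138.765,77.296) → (59.573,77.296) → (59.573,221.916) (closed)

[6] `<path>` open polyline, #0000ff→score S632 F2522: (109.580,215.789) → (85.901,226.919) → (55.714,277.115) → (28.858,225.053) → (133.407,169.051) → (127.799,255.518)

[7] `<polygon>` rectangle, #ff8800→cut S847 F1022: (93.741,137.803) → (130.664,137.803) → (130.664,97.890) → (93.741,97.890) → (93.741,137.803) (closed)

[8] `<polygon>` rectangle, #ff0000→engrave S354 F2659: (13.784,277.186) → (44.652,277.186) → (44.652,245.800) → (13.784,245.800) → (13.784,277.186) (closed)

(bCNC post)
(Date: synthetic)
G21
G90
G0 X39.915 Y283.047
M4 S354
G01 X80.489 Y118.194 F2659
G01 X105.874 Y243.169
G01 X146.972 Y257.406
M5
G0 X55.721 Y196.819
M4 S847
G01 X99.766 Y196.819 F1022
G01 X99.766 Y110.053
G01 X55.721 Y110.053
G01 X55.721 Y196.819
M5
G0 X33.561 Y167.042
M4 S632
G01 X116.448 Y167.042 F2522
G01 X116.448 Y75.566
G01 X33.561 Y75.566
G01 X33.561 Y167.042
M5
G0 X34.373 Y241.212
M4 S354
G01 X35.244 Y233.907 F2659
G01 X43.732 Y233.055
G01 X59.838 Y238.654
G01 X83.561 Y250.705
M5
G0 X59.573 Y221.916
M4 S847
G01 X138.765 Y221.916 F1022
G01 X138.765 Y77.296
G01 X59.573 Y77.296
G01 X59.573 Y221.916
M5
G0 X109.580 Y215.789
M4 S632
G01 X85.901 Y226.919 F2522
G01 X55.714 Y277.115
G01 X28.858 Y225.053
G01 X133.407 Y169.051
G01 X127.799 Y255.518
M5
G0 X93.741 Y137.803
M4 S847
G01 X130.664 Y137.803 F1022
G01 X130.664 Y97.890
G01 X93.741 Y97.890
G01 X93.741 Y137.803
M5
G0 X13.784 Y277.186
M4 S354
G01 X44.652 Y277.186 F2659
G01 X44.652 Y245.800
G01 X13.784 Y245.800
G01 X13.784 Y277.186
M5
G0 X0.000 Y0.000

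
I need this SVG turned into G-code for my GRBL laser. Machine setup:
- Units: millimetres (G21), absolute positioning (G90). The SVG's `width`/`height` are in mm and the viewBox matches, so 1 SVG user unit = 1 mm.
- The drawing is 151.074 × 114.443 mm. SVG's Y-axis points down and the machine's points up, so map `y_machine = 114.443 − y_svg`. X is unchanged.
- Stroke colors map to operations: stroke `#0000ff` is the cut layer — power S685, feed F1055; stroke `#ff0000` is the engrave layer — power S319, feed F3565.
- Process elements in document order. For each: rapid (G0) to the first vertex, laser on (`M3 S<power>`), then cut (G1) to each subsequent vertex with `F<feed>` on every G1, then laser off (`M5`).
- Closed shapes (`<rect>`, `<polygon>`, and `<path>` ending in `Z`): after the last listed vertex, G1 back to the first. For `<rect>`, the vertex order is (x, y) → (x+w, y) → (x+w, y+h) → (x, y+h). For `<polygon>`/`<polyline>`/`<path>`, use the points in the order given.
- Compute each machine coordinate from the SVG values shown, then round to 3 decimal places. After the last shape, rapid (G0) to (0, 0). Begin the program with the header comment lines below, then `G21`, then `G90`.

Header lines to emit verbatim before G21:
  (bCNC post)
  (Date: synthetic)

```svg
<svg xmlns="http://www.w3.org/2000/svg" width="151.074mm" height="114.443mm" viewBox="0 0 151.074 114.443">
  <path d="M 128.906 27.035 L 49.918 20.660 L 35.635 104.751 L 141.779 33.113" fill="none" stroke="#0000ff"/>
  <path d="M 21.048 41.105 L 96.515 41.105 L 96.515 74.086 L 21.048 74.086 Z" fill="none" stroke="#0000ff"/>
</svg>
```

viewBox `0 0 151.074 114.443` with mm width/height → 1 unit = 1 mm. Flip: y_m = 114.443 − y_svg.

**Shape 1** — `<path>` open polyline, stroke `#0000ff` → cut (S685, F1055). Machine vertices: (128.906,87.408) → (49.918,93.783) → (35.635,9.692) → (141.779,81.330). Open path.

**Shape 2** — `<path>` rectangle, stroke `#0000ff` → cut (S685, F1055). Machine vertices: (21.048,73.338) → (96.515,73.338) → (96.515,40.357) → (21.048,40.357) → (21.048,73.338). Closed: final G1 returns to the first vertex.

(bCNC post)
(Date: synthetic)
G21
G90
G0 X128.906 Y87.408
M3 S685
G1 X49.918 Y93.783 F1055
G1 X35.635 Y9.692 F1055
G1 X141.779 Y81.330 F1055
M5
G0 X21.048 Y73.338
M3 S685
G1 X96.515 Y73.338 F1055
G1 X96.515 Y40.357 F1055
G1 X21.048 Y40.357 F1055
G1 X21.048 Y73.338 F1055
M5
G0 X0.000 Y0.000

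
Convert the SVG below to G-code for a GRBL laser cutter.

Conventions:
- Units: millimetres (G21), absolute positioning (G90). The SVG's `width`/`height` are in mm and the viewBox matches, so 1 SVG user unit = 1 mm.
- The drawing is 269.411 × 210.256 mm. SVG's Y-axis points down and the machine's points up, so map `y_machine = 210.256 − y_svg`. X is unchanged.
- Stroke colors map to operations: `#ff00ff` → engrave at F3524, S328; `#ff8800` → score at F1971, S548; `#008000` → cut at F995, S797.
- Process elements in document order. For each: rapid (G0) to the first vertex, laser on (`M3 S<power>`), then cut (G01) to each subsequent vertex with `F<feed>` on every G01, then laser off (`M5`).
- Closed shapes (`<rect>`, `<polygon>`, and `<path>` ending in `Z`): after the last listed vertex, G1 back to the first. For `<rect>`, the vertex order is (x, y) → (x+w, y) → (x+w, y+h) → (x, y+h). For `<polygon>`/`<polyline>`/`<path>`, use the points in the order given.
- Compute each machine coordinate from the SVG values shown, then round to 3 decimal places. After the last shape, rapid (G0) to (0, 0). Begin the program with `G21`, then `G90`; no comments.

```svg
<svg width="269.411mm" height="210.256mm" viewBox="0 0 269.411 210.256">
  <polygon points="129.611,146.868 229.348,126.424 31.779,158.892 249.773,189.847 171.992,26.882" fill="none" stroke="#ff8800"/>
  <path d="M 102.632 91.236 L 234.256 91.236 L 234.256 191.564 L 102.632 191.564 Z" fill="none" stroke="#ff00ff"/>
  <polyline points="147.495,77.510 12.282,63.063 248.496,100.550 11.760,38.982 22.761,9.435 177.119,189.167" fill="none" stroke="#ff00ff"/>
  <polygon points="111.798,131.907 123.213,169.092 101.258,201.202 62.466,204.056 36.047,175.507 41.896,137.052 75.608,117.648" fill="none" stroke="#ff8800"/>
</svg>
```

viewBox `0 0 269.411 210.256` with mm width/height → 1 unit = 1 mm. Flip: y_m = 210.256 − y_svg.

**Shape 1** — `<polygon>` closed polygon, stroke `#ff8800` → score (S548, F1971). Machine vertices: (129.611,63.388) → (229.348,83.832) → (31.779,51.364) → (249.773,20.409) → (171.992,183.374) → (129.611,63.388). Closed: final G1 returns to the first vertex.

**Shape 2** — `<path>` rectangle, stroke `#ff00ff` → engrave (S328, F3524). Machine vertices: (102.632,119.020) → (234.256,119.020) → (234.256,18.692) → (102.632,18.692) → (102.632,119.020). Closed: final G1 returns to the first vertex.

**Shape 3** — `<polyline>` open polyline, stroke `#ff00ff` → engrave (S328, F3524). Machine vertices: (147.495,132.746) → (12.282,147.193) → (248.496,109.706) → (11.760,171.274) → (22.761,200.821) → (177.119,21.089). Open path.

**Shape 4** — `<polygon>` regular polygon, stroke `#ff8800` → score (S548, F1971). Machine vertices: (111.798,78.349) → (123.213,41.164) → (101.258,9.054) → (62.466,6.200) → (36.047,34.749) → (41.896,73.204) → (75.608,92.608) → (111.798,78.349). Closed: final G1 returns to the first vertex.

G21
G90
G0 X129.611 Y63.388
M3 S548
G01 X229.348 Y83.832 F1971
G01 X31.779 Y51.364 F1971
G01 X249.773 Y20.409 F1971
G01 X171.992 Y183.374 F1971
G01 X129.611 Y63.388 F1971
M5
G0 X102.632 Y119.020
M3 S328
G01 X234.256 Y119.020 F3524
G01 X234.256 Y18.692 F3524
G01 X102.632 Y18.692 F3524
G01 X102.632 Y119.020 F3524
M5
G0 X147.495 Y132.746
M3 S328
G01 X12.282 Y147.193 F3524
G01 X248.496 Y109.706 F3524
G01 X11.760 Y171.274 F3524
G01 X22.761 Y200.821 F3524
G01 X177.119 Y21.089 F3524
M5
G0 X111.798 Y78.349
M3 S548
G01 X123.213 Y41.164 F1971
G01 X101.258 Y9.054 F1971
G01 X62.466 Y6.200 F1971
G01 X36.047 Y34.749 F1971
G01 X41.896 Y73.204 F1971
G01 X75.608 Y92.608 F1971
G01 X111.798 Y78.349 F1971
M5
G0 X0.000 Y0.000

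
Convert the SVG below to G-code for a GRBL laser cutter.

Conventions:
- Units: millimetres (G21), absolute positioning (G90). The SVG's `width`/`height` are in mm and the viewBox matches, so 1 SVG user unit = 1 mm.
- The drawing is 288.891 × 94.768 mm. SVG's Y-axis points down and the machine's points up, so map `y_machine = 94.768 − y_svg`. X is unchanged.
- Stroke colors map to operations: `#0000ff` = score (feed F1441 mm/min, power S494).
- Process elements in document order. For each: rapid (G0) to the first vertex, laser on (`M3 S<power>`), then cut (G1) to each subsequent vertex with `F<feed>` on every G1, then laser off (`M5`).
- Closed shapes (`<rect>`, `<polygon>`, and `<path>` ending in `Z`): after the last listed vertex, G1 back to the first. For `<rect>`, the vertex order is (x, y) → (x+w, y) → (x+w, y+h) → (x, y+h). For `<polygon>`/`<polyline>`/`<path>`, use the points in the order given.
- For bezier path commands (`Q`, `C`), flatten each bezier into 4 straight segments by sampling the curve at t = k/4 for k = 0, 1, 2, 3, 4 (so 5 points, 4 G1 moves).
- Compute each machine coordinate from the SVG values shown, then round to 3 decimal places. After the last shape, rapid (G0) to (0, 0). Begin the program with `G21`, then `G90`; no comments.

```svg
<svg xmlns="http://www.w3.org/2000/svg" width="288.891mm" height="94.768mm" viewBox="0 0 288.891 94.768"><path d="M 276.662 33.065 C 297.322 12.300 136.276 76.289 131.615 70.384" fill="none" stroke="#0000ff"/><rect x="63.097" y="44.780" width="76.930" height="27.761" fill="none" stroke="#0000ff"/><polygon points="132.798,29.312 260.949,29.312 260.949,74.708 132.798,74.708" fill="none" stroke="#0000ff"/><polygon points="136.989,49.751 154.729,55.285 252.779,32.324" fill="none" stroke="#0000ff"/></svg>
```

G21
G90
G0 X276.662 Y61.703
M3 S494
G1 X263.370 Y63.802 F1441
G1 X213.634 Y48.616 F1441
G1 X159.150 Y30.644 F1441
G1 X131.615 Y24.384 F1441
M5
G0 X63.097 Y49.988
M3 S494
G1 X140.027 Y49.988 F1441
G1 X140.027 Y22.227 F1441
G1 X63.097 Y22.227 F1441
G1 X63.097 Y49.988 F1441
M5
G0 X132.798 Y65.456
M3 S494
G1 X260.949 Y65.456 F1441
G1 X260.949 Y20.060 F1441
G1 X132.798 Y20.060 F1441
G1 X132.798 Y65.456 F1441
M5
G0 X136.989 Y45.017
M3 S494
G1 X154.729 Y39.483 F1441
G1 X252.779 Y62.444 F1441
G1 X136.989 Y45.017 F1441
M5
G0 X0.000 Y0.000

1 u = 1 mm; y_m = 94.768 − y.

[1] `<path>` cubic bezier, #0000ff→score S494 F1441: (276.662,61.703) → (263.370,63.802) → (213.634,48.616) → (159.150,30.644) → (131.615,24.384)

[2] `<rect>` rectangle, #0000ff→score S494 F1441: (63.097,49.988) → (140.027,49.988) → (140.027,22.227) → (63.097,22.227) → (63.097,49.988) (closed)

[3] `<polygon>` rectangle, #0000ff→score S494 F1441: (132.798,65.456) → (260.949,65.456) → (260.949,20.060) → (132.798,20.060) → (132.798,65.456) (closed)

[4] `<polygon>` closed polygon, #0000ff→score S494 F1441: (136.989,45.017) → (154.729,39.483) → (252.779,62.444) → (136.989,45.017) (closed)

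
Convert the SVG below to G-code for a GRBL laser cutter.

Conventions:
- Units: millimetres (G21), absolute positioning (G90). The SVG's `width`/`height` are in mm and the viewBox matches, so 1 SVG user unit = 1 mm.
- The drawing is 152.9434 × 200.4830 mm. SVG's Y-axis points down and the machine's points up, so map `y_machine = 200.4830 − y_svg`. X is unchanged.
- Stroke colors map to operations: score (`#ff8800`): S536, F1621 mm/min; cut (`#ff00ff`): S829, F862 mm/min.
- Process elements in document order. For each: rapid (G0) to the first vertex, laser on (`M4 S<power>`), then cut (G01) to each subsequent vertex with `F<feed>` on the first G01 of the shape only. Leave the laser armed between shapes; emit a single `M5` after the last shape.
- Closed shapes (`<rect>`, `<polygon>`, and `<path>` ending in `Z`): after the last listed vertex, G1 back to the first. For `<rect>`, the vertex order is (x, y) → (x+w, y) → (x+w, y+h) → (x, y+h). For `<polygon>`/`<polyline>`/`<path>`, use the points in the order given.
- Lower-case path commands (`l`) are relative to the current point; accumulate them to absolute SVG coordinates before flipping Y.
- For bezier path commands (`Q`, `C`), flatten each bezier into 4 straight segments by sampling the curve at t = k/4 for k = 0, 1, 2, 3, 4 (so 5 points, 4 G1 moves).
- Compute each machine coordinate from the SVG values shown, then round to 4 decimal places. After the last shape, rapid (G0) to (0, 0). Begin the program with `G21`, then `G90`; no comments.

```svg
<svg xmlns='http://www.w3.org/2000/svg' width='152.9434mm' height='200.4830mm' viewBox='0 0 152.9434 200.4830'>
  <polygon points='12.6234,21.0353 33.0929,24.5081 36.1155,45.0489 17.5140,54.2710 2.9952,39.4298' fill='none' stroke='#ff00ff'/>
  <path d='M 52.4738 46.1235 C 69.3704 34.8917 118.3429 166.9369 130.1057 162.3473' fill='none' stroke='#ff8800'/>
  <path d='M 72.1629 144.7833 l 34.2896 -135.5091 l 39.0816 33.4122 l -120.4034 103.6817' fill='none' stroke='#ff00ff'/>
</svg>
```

Since the viewBox matches the mm dimensions, user units are millimetres directly. The only transform is the Y-flip y_m = 200.4830 − y_svg.

Shape 1 is a regular polygon drawn with `<polygon>`. Its stroke #ff00ff means cut at S829, F862. After flipping Y the toolpath is (12.6234,179.4477) → (33.0929,175.9749) → (36.1155,155.4341) → (17.5140,146.2120) → (2.9952,161.0532) → (12.6234,179.4477), returning to the start.

Shape 2 is a cubic bezier drawn with `<path>`. Its stroke #ff8800 means score at S536, F1621. After flipping Y the toolpath is (52.4738,154.3595) → (70.0779,140.2925) → (93.2149,98.7384) → (115.3894,55.9389) → (130.1057,38.1357).

Shape 3 is a open polyline drawn with `<path>`. Its stroke #ff00ff means cut at S829, F862. After flipping Y the toolpath is (72.1629,55.6997) → (106.4525,191.2088) → (145.5341,157.7966) → (25.1307,54.1149).

G21
G90
G0 X12.6234 Y179.4477
M4 S829
G01 X33.0929 Y175.9749 F862
G01 X36.1155 Y155.4341
G01 X17.5140 Y146.2120
G01 X2.9952 Y161.0532
G01 X12.6234 Y179.4477
G0 X52.4738 Y154.3595
M4 S536
G01 X70.0779 Y140.2925 F1621
G01 X93.2149 Y98.7384
G01 X115.3894 Y55.9389
G01 X130.1057 Y38.1357
G0 X72.1629 Y55.6997
M4 S829
G01 X106.4525 Y191.2088 F862
G01 X145.5341 Y157.7966
G01 X25.1307 Y54.1149
M5
G0 X0.0000 Y0.0000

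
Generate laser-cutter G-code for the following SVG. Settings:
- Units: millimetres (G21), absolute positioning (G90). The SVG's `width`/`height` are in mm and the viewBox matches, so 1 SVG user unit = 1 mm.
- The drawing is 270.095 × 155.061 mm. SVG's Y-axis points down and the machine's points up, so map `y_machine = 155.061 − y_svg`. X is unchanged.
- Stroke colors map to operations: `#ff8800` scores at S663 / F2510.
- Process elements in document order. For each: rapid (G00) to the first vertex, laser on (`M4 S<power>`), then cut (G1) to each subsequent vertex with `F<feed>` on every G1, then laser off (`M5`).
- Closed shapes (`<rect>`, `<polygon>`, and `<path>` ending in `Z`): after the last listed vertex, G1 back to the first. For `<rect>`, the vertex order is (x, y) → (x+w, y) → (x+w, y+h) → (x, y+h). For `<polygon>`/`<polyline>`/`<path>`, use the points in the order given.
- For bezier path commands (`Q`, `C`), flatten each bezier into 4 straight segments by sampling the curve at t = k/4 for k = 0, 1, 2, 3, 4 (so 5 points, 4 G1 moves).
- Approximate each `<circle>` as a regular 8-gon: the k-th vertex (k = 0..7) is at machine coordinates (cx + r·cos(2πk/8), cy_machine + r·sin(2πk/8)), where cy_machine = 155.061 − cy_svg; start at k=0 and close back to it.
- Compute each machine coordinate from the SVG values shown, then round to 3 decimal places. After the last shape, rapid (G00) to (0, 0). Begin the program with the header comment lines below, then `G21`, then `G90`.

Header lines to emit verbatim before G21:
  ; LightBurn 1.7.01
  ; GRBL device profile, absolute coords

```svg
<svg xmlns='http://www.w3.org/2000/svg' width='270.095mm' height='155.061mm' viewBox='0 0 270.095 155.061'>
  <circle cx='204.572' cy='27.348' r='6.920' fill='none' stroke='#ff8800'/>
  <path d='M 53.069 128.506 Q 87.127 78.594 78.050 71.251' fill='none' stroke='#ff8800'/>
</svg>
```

Since the viewBox matches the mm dimensions, user units are millimetres directly. The only transform is the Y-flip y_m = 155.061 − y_svg.

Shape 1 is a circle drawn with `<circle>`. Its stroke #ff8800 means score at S663, F2510. After flipping Y the toolpath is (211.492,127.713) → (209.465,132.606) → (204.572,134.633) → (199.679,132.606) → (197.652,127.713) → (199.679,122.820) → (204.572,120.793) → (209.465,122.820) → (211.492,127.713), returning to the start.

Shape 2 is a quadratic bezier drawn with `<path>`. Its stroke #ff8800 means score at S663, F2510. After flipping Y the toolpath is (53.069,26.555) → (67.402,48.850) → (76.343,65.825) → (79.893,77.478) → (78.050,83.810).

; LightBurn 1.7.01
; GRBL device profile, absolute coords
G21
G90
G00 X211.492 Y127.713
M4 S663
G1 X209.465 Y132.606 F2510
G1 X204.572 Y134.633 F2510
G1 X199.679 Y132.606 F2510
G1 X197.652 Y127.713 F2510
G1 X199.679 Y122.820 F2510
G1 X204.572 Y120.793 F2510
G1 X209.465 Y122.820 F2510
G1 X211.492 Y127.713 F2510
M5
G00 X53.069 Y26.555
M4 S663
G1 X67.402 Y48.850 F2510
G1 X76.343 Y65.825 F2510
G1 X79.893 Y77.478 F2510
G1 X78.050 Y83.810 F2510
M5
G00 X0.000 Y0.000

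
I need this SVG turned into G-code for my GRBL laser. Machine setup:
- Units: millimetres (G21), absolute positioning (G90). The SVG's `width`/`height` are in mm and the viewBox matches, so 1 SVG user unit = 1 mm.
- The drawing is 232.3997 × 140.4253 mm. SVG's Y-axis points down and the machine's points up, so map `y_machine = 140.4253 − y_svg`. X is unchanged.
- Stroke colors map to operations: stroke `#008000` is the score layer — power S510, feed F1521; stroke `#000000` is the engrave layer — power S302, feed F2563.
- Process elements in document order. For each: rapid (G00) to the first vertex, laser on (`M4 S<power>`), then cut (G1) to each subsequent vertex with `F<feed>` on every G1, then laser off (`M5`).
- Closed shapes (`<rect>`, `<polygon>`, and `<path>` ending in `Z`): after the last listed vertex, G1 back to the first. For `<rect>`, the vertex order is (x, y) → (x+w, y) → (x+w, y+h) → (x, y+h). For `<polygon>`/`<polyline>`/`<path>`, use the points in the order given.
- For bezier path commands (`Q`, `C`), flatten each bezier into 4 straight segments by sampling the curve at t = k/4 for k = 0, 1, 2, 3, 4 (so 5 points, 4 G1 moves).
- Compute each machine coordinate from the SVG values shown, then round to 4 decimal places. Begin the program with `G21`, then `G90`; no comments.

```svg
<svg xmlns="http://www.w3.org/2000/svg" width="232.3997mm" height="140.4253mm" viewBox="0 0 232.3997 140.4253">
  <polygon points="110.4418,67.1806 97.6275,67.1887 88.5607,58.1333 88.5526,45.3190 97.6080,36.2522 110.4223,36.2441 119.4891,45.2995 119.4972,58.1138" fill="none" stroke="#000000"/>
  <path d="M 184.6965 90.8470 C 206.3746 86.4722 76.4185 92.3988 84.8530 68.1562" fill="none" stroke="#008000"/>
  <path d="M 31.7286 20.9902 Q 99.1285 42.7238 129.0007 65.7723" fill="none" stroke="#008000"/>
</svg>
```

G21
G90
G00 X110.4418 Y73.2447
M4 S302
G1 X97.6275 Y73.2366 F2563
G1 X88.5607 Y82.2920 F2563
G1 X88.5526 Y95.1063 F2563
G1 X97.6080 Y104.1731 F2563
G1 X110.4223 Y104.1812 F2563
G1 X119.4891 Y95.1258 F2563
G1 X119.4972 Y82.3115 F2563
G1 X110.4418 Y73.2447 F2563
M5
G00 X184.6965 Y49.5783
M4 S510
G1 X177.0553 Y51.5602 F1521
G1 X139.7411 Y53.4733 F1521
G1 X99.9437 Y59.1115 F1521
G1 X84.8530 Y72.2691 F1521
M5
G00 X31.7286 Y119.4351
M4 S510
G1 X63.0831 Y108.4861 F1521
G1 X89.7466 Y97.3728 F1521
G1 X111.7191 Y86.0951 F1521
G1 X129.0007 Y74.6530 F1521
M5

Since the viewBox matches the mm dimensions, user units are millimetres directly. The only transform is the Y-flip y_m = 140.4253 − y_svg.

Shape 1 is a regular polygon drawn with `<polygon>`. Its stroke #000000 means engrave at S302, F2563. After flipping Y the toolpath is (110.4418,73.2447) → (97.6275,73.2366) → (88.5607,82.2920) → (88.5526,95.1063) → (97.6080,104.1731) → (110.4223,104.1812) → (119.4891,95.1258) → (119.4972,82.3115) → (110.4418,73.2447), returning to the start.

Shape 2 is a cubic bezier drawn with `<path>`. Its stroke #008000 means score at S510, F1521. After flipping Y the toolpath is (184.6965,49.5783) → (177.0553,51.5602) → (139.7411,53.4733) → (99.9437,59.1115) → (84.8530,72.2691).

Shape 3 is a quadratic bezier drawn with `<path>`. Its stroke #008000 means score at S510, F1521. After flipping Y the toolpath is (31.7286,119.4351) → (63.0831,108.4861) → (89.7466,97.3728) → (111.7191,86.0951) → (129.0007,74.6530).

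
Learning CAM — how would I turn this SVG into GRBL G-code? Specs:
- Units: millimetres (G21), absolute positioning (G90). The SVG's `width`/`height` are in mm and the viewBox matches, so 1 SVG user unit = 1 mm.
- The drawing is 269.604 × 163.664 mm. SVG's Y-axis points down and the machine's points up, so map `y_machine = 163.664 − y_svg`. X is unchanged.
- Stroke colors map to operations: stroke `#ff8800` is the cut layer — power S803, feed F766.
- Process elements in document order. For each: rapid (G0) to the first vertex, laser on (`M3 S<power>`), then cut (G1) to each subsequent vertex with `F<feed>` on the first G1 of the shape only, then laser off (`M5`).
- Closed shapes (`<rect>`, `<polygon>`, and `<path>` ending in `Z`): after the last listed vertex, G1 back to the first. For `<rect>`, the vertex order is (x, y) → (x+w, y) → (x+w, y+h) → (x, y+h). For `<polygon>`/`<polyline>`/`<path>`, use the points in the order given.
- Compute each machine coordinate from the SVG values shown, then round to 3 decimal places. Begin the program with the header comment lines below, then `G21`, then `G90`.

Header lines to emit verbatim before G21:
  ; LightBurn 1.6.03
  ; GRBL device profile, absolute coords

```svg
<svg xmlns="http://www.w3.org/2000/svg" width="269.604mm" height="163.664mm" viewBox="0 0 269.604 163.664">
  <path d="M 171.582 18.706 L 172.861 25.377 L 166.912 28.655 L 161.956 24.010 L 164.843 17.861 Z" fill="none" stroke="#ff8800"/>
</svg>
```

1 u = 1 mm; y_m = 163.664 − y.

[1] `<path>` regular polygon, #ff8800→cut S803 F766: (171.582,144.958) → (172.861,138.287) → (166.912,135.009) → (161.956,139.654) → (164.843,145.803) → (171.582,144.958) (closed)

; LightBurn 1.6.03
; GRBL device profile, absolute coords
G21
G90
G0 X171.582 Y144.958
M3 S803
G1 X172.861 Y138.287 F766
G1 X166.912 Y135.009
G1 X161.956 Y139.654
G1 X164.843 Y145.803
G1 X171.582 Y144.958
M5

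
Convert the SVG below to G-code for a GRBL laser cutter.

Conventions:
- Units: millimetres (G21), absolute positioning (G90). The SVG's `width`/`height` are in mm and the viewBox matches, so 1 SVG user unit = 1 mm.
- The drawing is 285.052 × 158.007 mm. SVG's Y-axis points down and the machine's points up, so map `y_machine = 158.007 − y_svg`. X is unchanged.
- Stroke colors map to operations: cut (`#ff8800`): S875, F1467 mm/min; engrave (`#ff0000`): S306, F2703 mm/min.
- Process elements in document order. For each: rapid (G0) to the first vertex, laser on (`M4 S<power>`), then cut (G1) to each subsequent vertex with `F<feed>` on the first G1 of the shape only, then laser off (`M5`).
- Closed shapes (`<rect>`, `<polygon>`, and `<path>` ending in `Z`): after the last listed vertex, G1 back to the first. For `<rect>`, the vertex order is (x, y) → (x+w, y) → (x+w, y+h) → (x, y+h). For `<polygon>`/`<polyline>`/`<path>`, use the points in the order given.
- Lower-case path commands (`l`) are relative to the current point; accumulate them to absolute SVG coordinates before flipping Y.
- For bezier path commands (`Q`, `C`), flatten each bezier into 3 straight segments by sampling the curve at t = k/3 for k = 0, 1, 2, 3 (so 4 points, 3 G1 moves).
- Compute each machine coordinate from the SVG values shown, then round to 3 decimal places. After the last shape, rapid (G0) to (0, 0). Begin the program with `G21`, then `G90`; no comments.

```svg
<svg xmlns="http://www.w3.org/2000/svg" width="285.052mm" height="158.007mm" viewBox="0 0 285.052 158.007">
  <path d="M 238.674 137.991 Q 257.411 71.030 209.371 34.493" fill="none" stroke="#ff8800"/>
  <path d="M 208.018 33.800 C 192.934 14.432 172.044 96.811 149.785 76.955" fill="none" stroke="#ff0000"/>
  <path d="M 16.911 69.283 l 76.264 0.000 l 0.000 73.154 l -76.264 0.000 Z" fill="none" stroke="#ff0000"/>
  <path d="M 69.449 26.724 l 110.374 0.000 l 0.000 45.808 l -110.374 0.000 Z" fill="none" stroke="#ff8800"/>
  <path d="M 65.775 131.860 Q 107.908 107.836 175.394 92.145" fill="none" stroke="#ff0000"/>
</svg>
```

1 u = 1 mm; y_m = 158.007 − y.

[1] `<path>` quadratic bezier, #ff8800→cut S875 F1467: (238.674,20.016) → (243.746,61.276) → (233.978,95.776) → (209.371,123.514)

[2] `<path>` cubic bezier, #ff0000→engrave S306 F2703: (208.018,124.207) → (191.163,117.214) → (171.423,87.719) → (149.785,81.052)

[3] `<path>` rectangle, #ff0000→engrave S306 F2703: (16.911,88.724) → (93.175,88.724) → (93.175,15.570) → (16.911,15.570) → (16.911,88.724) (closed)

[4] `<path>` rectangle, #ff8800→cut S875 F1467: (69.449,131.283) → (179.823,131.283) → (179.823,85.475) → (69.449,85.475) → (69.449,131.283) (closed)

[5] `<path>` quadratic bezier, #ff0000→engrave S306 F2703: (65.775,26.147) → (96.681,41.237) → (133.220,54.475) → (175.394,65.862)

G21
G90
G0 X238.674 Y20.016
M4 S875
G1 X243.746 Y61.276 F1467
G1 X233.978 Y95.776
G1 X209.371 Y123.514
M5
G0 X208.018 Y124.207
M4 S306
G1 X191.163 Y117.214 F2703
G1 X171.423 Y87.719
G1 X149.785 Y81.052
M5
G0 X16.911 Y88.724
M4 S306
G1 X93.175 Y88.724 F2703
G1 X93.175 Y15.570
G1 X16.911 Y15.570
G1 X16.911 Y88.724
M5
G0 X69.449 Y131.283
M4 S875
G1 X179.823 Y131.283 F1467
G1 X179.823 Y85.475
G1 X69.449 Y85.475
G1 X69.449 Y131.283
M5
G0 X65.775 Y26.147
M4 S306
G1 X96.681 Y41.237 F2703
G1 X133.220 Y54.475
G1 X175.394 Y65.862
M5
G0 X0.000 Y0.000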